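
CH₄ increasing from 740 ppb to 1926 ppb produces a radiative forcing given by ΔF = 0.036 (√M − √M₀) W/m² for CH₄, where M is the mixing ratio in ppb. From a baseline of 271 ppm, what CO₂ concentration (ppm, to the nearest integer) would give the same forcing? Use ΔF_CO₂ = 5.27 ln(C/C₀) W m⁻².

C ≈ 304 ppm

CH₄ forcing: 0.036 × (√1926 − √740) = 0.036 × (43.8862 − 27.2029) = 0.036 × 16.6833 = 0.60060 W/m².
Set 5.27 ln(C/271) = 0.60060: ln(C/271) = 0.60060/5.27 = 0.11397, so C = 271 × e^0.11397 = 271 × 1.12072 = 303.72 ppm.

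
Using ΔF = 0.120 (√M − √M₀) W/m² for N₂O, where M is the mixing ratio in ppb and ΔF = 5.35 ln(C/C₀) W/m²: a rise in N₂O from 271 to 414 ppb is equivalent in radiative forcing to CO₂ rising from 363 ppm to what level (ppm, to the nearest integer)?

C ≈ 396 ppm

N₂O forcing: 0.120 × (√414 − √271) = 0.120 × (20.3470 − 16.4621) = 0.120 × 3.8849 = 0.46619 W/m².
Set 5.35 ln(C/363) = 0.46619: ln(C/363) = 0.46619/5.35 = 0.08714, so C = 363 × e^0.08714 = 363 × 1.09105 = 396.05 ppm.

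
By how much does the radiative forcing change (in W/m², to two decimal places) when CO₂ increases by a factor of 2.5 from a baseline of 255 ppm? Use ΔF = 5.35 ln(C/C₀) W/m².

ΔF = 4.90 W/m²

Because the forcing depends only on the ratio C/C₀, the initial concentration does not enter.
ΔF = 5.35 × ln(2.5) = 5.35 × 0.91629 = 4.9022 W/m².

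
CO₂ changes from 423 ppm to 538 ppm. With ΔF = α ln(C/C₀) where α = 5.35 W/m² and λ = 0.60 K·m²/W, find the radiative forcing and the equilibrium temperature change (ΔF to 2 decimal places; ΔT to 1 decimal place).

ΔF = 1.29 W/m²; ΔT = 0.8 K

CO₂: 5.35 × ln(538/423) = 5.35 × ln(1.27187) = 5.35 × 0.24049 = 1.2866 W/m².
ΔT = λ ΔF = 0.60 × 1.29 = 0.7740 K.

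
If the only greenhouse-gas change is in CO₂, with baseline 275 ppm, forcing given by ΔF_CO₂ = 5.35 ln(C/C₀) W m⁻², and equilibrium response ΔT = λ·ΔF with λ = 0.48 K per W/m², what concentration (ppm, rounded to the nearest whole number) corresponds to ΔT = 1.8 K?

C ≈ 554 ppm

Required forcing: ΔF = ΔT/λ = 1.8/0.48 = 3.7500 W/m².
Then ln(C/275) = ΔF/5.35 = 3.7500/5.35 = 0.70093.
So C = 275 × e^0.70093 = 275 × 2.01563 = 554.30 ppm.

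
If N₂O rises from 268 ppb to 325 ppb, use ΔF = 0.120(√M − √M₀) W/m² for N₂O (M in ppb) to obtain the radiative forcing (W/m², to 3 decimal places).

N₂O: 0.120 × (√325 − √268) = 0.120 × (18.0278 − 16.3707) = 0.120 × 1.6571 = 0.1989 W/m².

ΔF = 0.199 W/m²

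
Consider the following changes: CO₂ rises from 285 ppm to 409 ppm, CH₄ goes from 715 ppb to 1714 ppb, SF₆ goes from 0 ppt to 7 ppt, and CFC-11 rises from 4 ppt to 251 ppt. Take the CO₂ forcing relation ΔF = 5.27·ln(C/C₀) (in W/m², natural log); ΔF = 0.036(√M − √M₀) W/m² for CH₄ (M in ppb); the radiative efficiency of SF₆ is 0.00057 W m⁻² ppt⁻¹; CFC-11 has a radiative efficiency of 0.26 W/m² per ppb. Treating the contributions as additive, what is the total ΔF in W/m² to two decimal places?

CO₂: 5.27 × ln(409/285) = 5.27 × ln(1.43509) = 5.27 × 0.36123 = 1.9037 W/m².
CH₄: 0.036 × (√1714 − √715) = 0.036 × (41.4005 − 26.7395) = 0.036 × 14.6610 = 0.5278 W/m².
SF₆: ΔF = 0.00057 × (7 − 0) = 0.00057 × 7 = 0.0040 W/m².
CFC-11: Δ = 251 − 4 = 247 ppt = 0.247 ppb; ΔF = 0.26 × 0.247 = 0.0642 W/m².
Total ΔF = 1.9037 + 0.5278 + 0.0040 + 0.0642 = 2.4997 W/m².

ΔF = 2.50 W/m²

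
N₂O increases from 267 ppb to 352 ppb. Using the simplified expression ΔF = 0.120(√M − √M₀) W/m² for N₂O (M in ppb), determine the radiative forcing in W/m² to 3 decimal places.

N₂O: 0.120 × (√352 − √267) = 0.120 × (18.7617 − 16.3401) = 0.120 × 2.4216 = 0.2906 W/m².

ΔF = 0.291 W/m²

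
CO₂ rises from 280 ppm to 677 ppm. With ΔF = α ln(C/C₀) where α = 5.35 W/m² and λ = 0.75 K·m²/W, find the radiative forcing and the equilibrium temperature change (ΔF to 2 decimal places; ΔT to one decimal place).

ΔF = 4.72 W/m²; ΔT = 3.5 K

CO₂: 5.35 × ln(677/280) = 5.35 × ln(2.41786) = 5.35 × 0.88288 = 4.7234 W/m².
ΔT = λ ΔF = 0.75 × 4.72 = 3.5400 K.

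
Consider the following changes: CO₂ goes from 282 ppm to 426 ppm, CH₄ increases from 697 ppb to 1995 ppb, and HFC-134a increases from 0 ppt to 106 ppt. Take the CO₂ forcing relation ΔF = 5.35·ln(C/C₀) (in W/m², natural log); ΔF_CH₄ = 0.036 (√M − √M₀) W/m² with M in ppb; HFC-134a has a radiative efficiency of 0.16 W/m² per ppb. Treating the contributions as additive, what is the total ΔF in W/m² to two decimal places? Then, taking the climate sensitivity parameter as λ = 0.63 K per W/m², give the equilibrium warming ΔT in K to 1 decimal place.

CO₂: 5.35 × ln(426/282) = 5.35 × ln(1.51064) = 5.35 × 0.41253 = 2.2070 W/m².
CH₄: 0.036 × (√1995 − √697) = 0.036 × (44.6654 − 26.4008) = 0.036 × 18.2646 = 0.6575 W/m².
HFC-134a: Δ = 106 − 0 = 106 ppt = 0.106 ppb; ΔF = 0.16 × 0.106 = 0.0170 W/m².
Total ΔF = 2.2070 + 0.6575 + 0.0170 = 2.8815 W/m².
ΔT = λ ΔF = 0.63 × 2.88 = 1.8144 K.

ΔF = 2.88 W/m²; ΔT = 1.8 K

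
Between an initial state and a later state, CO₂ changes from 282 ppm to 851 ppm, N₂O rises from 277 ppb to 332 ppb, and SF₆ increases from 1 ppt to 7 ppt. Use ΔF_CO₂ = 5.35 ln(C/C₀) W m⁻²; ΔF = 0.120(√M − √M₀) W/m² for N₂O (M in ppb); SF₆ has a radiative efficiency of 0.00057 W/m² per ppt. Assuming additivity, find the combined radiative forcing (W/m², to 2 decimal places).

CO₂: 5.35 × ln(851/282) = 5.35 × ln(3.01773) = 5.35 × 1.10450 = 5.9091 W/m².
N₂O: 0.120 × (√332 − √277) = 0.120 × (18.2209 − 16.6433) = 0.120 × 1.5776 = 0.1893 W/m².
SF₆: ΔF = 0.00057 × (7 − 1) = 0.00057 × 6 = 0.0034 W/m².
Total ΔF = 5.9091 + 0.1893 + 0.0034 = 6.1018 W/m².

ΔF = 6.10 W/m²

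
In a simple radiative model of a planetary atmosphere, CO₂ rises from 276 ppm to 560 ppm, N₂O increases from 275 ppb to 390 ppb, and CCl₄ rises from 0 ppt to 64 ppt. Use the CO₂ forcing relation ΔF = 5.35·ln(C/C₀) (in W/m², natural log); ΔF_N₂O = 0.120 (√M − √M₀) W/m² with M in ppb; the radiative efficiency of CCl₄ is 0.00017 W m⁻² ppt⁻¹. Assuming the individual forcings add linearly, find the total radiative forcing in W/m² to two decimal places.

ΔF = 4.18 W/m²

CO₂: 5.35 × ln(560/276) = 5.35 × ln(2.02899) = 5.35 × 0.70754 = 3.7853 W/m².
N₂O: 0.120 × (√390 − √275) = 0.120 × (19.7484 − 16.5831) = 0.120 × 3.1653 = 0.3798 W/m².
CCl₄: ΔF = 0.00017 × (64 − 0) = 0.00017 × 64 = 0.0109 W/m².
Total ΔF = 3.7853 + 0.3798 + 0.0109 = 4.1760 W/m².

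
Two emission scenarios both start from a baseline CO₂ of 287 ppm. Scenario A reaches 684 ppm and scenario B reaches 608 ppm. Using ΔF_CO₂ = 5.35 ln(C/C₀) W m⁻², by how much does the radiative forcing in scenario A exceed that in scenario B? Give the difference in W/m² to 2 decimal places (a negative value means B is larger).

ΔF_A = 5.35 ln(684/287) = 5.35 × 0.86848 = 4.6464 W/m².
ΔF_B = 5.35 ln(608/287) = 5.35 × 0.75069 = 4.0162 W/m².
Difference: 4.6464 − 4.0162 = 0.6302 W/m².

ΔF_A − ΔF_B = 0.63 W/m²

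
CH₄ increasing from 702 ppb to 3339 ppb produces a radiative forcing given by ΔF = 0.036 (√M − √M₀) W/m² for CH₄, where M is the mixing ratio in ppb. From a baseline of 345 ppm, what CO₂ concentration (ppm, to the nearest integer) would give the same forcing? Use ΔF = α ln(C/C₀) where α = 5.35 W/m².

CH₄ forcing: 0.036 × (√3339 − √702) = 0.036 × (57.7841 − 26.4953) = 0.036 × 31.2888 = 1.12640 W/m².
Set 5.35 ln(C/345) = 1.12640: ln(C/345) = 1.12640/5.35 = 0.21054, so C = 345 × e^0.21054 = 345 × 1.23434 = 425.85 ppm.

C ≈ 426 ppm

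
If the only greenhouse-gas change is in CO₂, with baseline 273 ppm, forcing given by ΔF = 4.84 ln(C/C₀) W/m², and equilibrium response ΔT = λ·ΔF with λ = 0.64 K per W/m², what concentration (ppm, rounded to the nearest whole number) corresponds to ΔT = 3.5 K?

C ≈ 845 ppm

Required forcing: ΔF = ΔT/λ = 3.5/0.64 = 5.4688 W/m².
Then ln(C/273) = ΔF/4.84 = 5.4688/4.84 = 1.12992.
So C = 273 × e^1.12992 = 273 × 3.09541 = 845.05 ppm.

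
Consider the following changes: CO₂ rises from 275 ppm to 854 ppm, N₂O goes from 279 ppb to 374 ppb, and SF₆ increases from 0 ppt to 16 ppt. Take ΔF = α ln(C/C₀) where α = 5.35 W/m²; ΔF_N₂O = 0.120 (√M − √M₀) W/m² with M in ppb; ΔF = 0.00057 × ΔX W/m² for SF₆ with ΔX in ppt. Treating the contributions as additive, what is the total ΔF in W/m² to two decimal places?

CO₂: 5.35 × ln(854/275) = 5.35 × ln(3.10545) = 5.35 × 1.13316 = 6.0624 W/m².
N₂O: 0.120 × (√374 − √279) = 0.120 × (19.3391 − 16.7033) = 0.120 × 2.6358 = 0.3163 W/m².
SF₆: ΔF = 0.00057 × (16 − 0) = 0.00057 × 16 = 0.0091 W/m².
Total ΔF = 6.0624 + 0.3163 + 0.0091 = 6.3878 W/m².

ΔF = 6.39 W/m²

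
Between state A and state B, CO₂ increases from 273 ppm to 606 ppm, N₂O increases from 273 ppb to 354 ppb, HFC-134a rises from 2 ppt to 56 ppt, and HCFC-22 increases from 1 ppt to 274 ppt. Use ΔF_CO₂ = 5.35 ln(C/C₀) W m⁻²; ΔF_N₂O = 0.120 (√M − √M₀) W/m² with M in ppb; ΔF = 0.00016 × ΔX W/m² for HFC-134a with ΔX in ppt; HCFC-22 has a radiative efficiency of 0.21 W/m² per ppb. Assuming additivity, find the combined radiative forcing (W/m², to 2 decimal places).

ΔF = 4.61 W/m²

CO₂: 5.35 × ln(606/273) = 5.35 × ln(2.21978) = 5.35 × 0.79741 = 4.2661 W/m².
N₂O: 0.120 × (√354 − √273) = 0.120 × (18.8149 − 16.5227) = 0.120 × 2.2922 = 0.2751 W/m².
HFC-134a: ΔF = 0.00016 × (56 − 2) = 0.00016 × 54 = 0.0086 W/m².
HCFC-22: Δ = 274 − 1 = 273 ppt = 0.273 ppb; ΔF = 0.21 × 0.273 = 0.0573 W/m².
Total ΔF = 4.2661 + 0.2751 + 0.0086 + 0.0573 = 4.6071 W/m².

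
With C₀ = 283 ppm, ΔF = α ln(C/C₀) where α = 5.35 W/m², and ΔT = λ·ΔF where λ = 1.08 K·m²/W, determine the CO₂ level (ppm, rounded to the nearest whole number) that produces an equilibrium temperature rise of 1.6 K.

C ≈ 373 ppm

Required forcing: ΔF = ΔT/λ = 1.6/1.08 = 1.4815 W/m².
Then ln(C/283) = ΔF/5.35 = 1.4815/5.35 = 0.27692.
So C = 283 × e^0.27692 = 283 × 1.31906 = 373.29 ppm.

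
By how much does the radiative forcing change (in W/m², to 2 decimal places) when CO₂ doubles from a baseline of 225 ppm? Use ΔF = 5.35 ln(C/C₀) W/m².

Because the forcing depends only on the ratio C/C₀, the initial concentration does not enter.
ΔF = 5.35 × ln(2) = 5.35 × 0.69315 = 3.7084 W/m².

ΔF = 3.71 W/m²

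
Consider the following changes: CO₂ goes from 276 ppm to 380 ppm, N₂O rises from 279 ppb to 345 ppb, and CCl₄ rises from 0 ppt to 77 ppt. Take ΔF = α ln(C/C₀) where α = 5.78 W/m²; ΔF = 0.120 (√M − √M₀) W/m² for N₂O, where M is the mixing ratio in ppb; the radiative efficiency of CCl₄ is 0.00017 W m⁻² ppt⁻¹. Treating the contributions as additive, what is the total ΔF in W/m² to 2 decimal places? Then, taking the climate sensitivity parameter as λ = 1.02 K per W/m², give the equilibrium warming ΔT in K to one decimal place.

ΔF = 2.09 W/m²; ΔT = 2.1 K

CO₂: 5.78 × ln(380/276) = 5.78 × ln(1.37681) = 5.78 × 0.31977 = 1.8483 W/m².
N₂O: 0.120 × (√345 − √279) = 0.120 × (18.5742 − 16.7033) = 0.120 × 1.8709 = 0.2245 W/m².
CCl₄: ΔF = 0.00017 × (77 − 0) = 0.00017 × 77 = 0.0131 W/m².
Total ΔF = 1.8483 + 0.2245 + 0.0131 = 2.0859 W/m².
ΔT = λ ΔF = 1.02 × 2.09 = 2.1318 K.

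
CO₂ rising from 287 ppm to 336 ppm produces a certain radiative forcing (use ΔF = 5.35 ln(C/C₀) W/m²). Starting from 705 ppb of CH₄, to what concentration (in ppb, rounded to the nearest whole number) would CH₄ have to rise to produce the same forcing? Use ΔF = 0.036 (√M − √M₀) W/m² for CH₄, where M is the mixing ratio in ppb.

CO₂ forcing: 5.35 × ln(336/287) = 5.35 × 0.157629 = 0.84332 W/m².
Set 0.036(√M − √705) = 0.84332: √M = 0.84332/0.036 + √705 = 23.4256 + 26.5518 = 49.9774.
M = (49.9774)² = 2497.74 ppb.

M ≈ 2498 ppb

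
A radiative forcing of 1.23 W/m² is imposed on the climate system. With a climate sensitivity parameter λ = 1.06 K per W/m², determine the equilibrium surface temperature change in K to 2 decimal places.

ΔT = λ ΔF = 1.06 × 1.23 = 1.3038 K.

ΔT = 1.30 K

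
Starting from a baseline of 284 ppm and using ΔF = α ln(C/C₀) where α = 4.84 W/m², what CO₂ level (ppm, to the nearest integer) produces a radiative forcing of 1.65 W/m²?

Set 4.84 ln(C/284) = 1.65, so ln(C/284) = 1.65/4.84 = 0.34091.
Then C/284 = e^0.34091 = 1.40623, giving C = 284 × 1.40623 = 399.37 ppm.

C ≈ 399 ppm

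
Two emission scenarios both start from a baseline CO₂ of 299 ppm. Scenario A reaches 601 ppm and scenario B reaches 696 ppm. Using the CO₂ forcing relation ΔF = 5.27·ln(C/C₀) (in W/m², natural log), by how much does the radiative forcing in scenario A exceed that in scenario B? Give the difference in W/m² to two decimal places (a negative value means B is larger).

ΔF_A = 5.27 ln(601/299) = 5.27 × 0.69815 = 3.6793 W/m².
ΔF_B = 5.27 ln(696/299) = 5.27 × 0.84491 = 4.4527 W/m².
Difference: 3.6793 − 4.4527 = -0.7734 W/m².
(Equivalently, ΔF_A − ΔF_B = 5.27 ln(601/696) = 5.27 × -0.14675 = -0.7734 W/m².)

ΔF_A − ΔF_B = -0.77 W/m²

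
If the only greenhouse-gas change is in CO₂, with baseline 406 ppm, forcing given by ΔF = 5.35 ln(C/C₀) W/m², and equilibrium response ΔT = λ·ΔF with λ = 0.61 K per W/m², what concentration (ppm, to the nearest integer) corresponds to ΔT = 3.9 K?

Required forcing: ΔF = ΔT/λ = 3.9/0.61 = 6.3934 W/m².
Then ln(C/406) = ΔF/5.35 = 6.3934/5.35 = 1.19503.
So C = 406 × e^1.19503 = 406 × 3.30366 = 1341.29 ppm.

C ≈ 1341 ppm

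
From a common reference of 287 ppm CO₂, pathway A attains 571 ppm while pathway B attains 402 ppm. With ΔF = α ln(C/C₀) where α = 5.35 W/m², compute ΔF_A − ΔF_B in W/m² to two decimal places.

ΔF_A − ΔF_B = 1.88 W/m²

ΔF_A = 5.35 ln(571/287) = 5.35 × 0.68791 = 3.6803 W/m².
ΔF_B = 5.35 ln(402/287) = 5.35 × 0.33697 = 1.8028 W/m².
Difference: 3.6803 − 1.8028 = 1.8775 W/m².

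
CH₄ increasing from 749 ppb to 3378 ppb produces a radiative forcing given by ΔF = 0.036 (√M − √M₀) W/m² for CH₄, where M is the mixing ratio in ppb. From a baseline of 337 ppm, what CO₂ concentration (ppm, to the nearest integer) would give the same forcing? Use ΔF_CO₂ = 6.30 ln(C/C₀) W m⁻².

CH₄ forcing: 0.036 × (√3378 − √749) = 0.036 × (58.1206 − 27.3679) = 0.036 × 30.7527 = 1.10710 W/m².
Set 6.30 ln(C/337) = 1.10710: ln(C/337) = 1.10710/6.30 = 0.17573, so C = 337 × e^0.17573 = 337 × 1.19212 = 401.74 ppm.

C ≈ 402 ppm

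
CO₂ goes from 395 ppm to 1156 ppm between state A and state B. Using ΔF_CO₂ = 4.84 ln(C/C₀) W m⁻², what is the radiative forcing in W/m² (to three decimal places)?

ΔF = 5.197 W/m²

CO₂: 4.84 × ln(1156/395) = 4.84 × ln(2.92658) = 4.84 × 1.07383 = 5.1973 W/m².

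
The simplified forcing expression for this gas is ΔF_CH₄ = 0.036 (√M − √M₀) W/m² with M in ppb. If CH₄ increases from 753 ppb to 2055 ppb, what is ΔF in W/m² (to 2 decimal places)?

ΔF = 0.64 W/m²

CH₄: 0.036 × (√2055 − √753) = 0.036 × (45.3321 − 27.4408) = 0.036 × 17.8913 = 0.6441 W/m².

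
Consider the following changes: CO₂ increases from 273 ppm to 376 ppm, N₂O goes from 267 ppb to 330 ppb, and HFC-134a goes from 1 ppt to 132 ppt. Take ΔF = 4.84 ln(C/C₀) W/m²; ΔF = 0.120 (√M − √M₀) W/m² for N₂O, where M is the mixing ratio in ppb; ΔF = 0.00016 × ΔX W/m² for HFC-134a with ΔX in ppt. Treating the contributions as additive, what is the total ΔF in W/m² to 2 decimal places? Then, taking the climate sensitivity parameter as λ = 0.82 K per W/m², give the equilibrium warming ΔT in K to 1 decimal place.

ΔF = 1.79 W/m²; ΔT = 1.5 K

CO₂: 4.84 × ln(376/273) = 4.84 × ln(1.37729) = 4.84 × 0.32012 = 1.5494 W/m².
N₂O: 0.120 × (√330 − √267) = 0.120 × (18.1659 − 16.3401) = 0.120 × 1.8258 = 0.2191 W/m².
HFC-134a: ΔF = 0.00016 × (132 − 1) = 0.00016 × 131 = 0.0210 W/m².
Total ΔF = 1.5494 + 0.2191 + 0.0210 = 1.7895 W/m².
ΔT = λ ΔF = 0.82 × 1.79 = 1.4678 K.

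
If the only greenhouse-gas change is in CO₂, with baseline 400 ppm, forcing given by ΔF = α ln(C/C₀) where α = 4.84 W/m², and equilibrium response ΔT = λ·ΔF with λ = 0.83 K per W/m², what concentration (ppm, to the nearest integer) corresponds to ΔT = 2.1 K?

Required forcing: ΔF = ΔT/λ = 2.1/0.83 = 2.5301 W/m².
Then ln(C/400) = ΔF/4.84 = 2.5301/4.84 = 0.52275.
So C = 400 × e^0.52275 = 400 × 1.68666 = 674.66 ppm.

C ≈ 675 ppm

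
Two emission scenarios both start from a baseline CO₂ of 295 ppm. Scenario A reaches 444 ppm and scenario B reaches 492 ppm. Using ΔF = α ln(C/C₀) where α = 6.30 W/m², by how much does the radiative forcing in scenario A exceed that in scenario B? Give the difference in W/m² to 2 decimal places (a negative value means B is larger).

ΔF_A = 6.30 ln(444/295) = 6.30 × 0.40885 = 2.5758 W/m².
ΔF_B = 6.30 ln(492/295) = 6.30 × 0.51150 = 3.2225 W/m².
Difference: 2.5758 − 3.2225 = -0.6467 W/m².
(Equivalently, ΔF_A − ΔF_B = 6.30 ln(444/492) = 6.30 × -0.10265 = -0.6467 W/m².)

ΔF_A − ΔF_B = -0.65 W/m²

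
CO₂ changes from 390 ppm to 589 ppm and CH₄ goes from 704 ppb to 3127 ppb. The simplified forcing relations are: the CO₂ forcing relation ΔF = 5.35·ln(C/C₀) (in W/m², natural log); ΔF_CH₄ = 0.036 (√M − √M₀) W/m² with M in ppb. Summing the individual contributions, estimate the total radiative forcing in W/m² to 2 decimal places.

CO₂: 5.35 × ln(589/390) = 5.35 × ln(1.51026) = 5.35 × 0.41228 = 2.2057 W/m².
CH₄: 0.036 × (√3127 − √704) = 0.036 × (55.9196 − 26.5330) = 0.036 × 29.3866 = 1.0579 W/m².
Total ΔF = 2.2057 + 1.0579 = 3.2636 W/m².

ΔF = 3.26 W/m²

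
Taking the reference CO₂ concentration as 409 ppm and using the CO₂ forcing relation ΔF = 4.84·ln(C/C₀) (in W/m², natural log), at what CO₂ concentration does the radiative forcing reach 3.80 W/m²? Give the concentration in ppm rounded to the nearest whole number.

Set 4.84 ln(C/409) = 3.80, so ln(C/409) = 3.80/4.84 = 0.78512.
Then C/409 = e^0.78512 = 2.19267, giving C = 409 × 2.19267 = 896.80 ppm.

C ≈ 897 ppm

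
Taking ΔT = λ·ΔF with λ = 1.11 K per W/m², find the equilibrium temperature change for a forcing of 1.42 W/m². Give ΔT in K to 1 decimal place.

ΔT = 1.6 K

ΔT = λ ΔF = 1.11 × 1.42 = 1.5762 K.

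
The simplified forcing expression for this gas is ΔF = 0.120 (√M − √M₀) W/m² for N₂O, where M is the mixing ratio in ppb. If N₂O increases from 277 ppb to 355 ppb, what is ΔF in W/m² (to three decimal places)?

ΔF = 0.264 W/m²

N₂O: 0.120 × (√355 − √277) = 0.120 × (18.8414 − 16.6433) = 0.120 × 2.1981 = 0.2638 W/m².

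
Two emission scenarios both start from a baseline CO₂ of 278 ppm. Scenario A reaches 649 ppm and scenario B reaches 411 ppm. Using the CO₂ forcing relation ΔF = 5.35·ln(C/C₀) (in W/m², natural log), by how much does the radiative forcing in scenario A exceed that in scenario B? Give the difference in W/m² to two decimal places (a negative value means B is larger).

ΔF_A = 5.35 ln(649/278) = 5.35 × 0.84781 = 4.5358 W/m².
ΔF_B = 5.35 ln(411/278) = 5.35 × 0.39097 = 2.0917 W/m².
Difference: 4.5358 − 2.0917 = 2.4441 W/m².

ΔF_A − ΔF_B = 2.44 W/m²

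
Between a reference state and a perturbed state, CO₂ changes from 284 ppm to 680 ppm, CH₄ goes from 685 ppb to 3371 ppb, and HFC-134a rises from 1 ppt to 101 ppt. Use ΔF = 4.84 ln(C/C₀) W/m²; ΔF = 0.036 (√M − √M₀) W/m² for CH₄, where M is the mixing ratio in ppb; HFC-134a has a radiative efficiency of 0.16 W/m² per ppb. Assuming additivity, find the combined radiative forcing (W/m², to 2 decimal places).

ΔF = 5.39 W/m²

CO₂: 4.84 × ln(680/284) = 4.84 × ln(2.39437) = 4.84 × 0.87312 = 4.2259 W/m².
CH₄: 0.036 × (√3371 − √685) = 0.036 × (58.0603 − 26.1725) = 0.036 × 31.8878 = 1.1480 W/m².
HFC-134a: Δ = 101 − 1 = 100 ppt = 0.100 ppb; ΔF = 0.16 × 0.100 = 0.0160 W/m².
Total ΔF = 4.2259 + 1.1480 + 0.0160 = 5.3899 W/m².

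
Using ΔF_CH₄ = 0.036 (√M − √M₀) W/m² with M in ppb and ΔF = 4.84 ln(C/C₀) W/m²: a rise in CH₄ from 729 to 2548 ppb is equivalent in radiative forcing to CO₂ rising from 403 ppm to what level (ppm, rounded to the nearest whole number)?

C ≈ 480 ppm

CH₄ forcing: 0.036 × (√2548 − √729) = 0.036 × (50.4777 − 27.0000) = 0.036 × 23.4777 = 0.84520 W/m².
Set 4.84 ln(C/403) = 0.84520: ln(C/403) = 0.84520/4.84 = 0.17463, so C = 403 × e^0.17463 = 403 × 1.19081 = 479.90 ppm.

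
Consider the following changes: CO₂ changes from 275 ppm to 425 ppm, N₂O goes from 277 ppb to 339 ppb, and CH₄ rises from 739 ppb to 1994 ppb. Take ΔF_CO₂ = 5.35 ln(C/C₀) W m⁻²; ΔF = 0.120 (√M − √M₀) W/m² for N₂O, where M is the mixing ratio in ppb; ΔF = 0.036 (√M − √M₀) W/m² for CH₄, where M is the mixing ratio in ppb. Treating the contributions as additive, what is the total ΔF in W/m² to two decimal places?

CO₂: 5.35 × ln(425/275) = 5.35 × ln(1.54545) = 5.35 × 0.43532 = 2.3290 W/m².
N₂O: 0.120 × (√339 − √277) = 0.120 × (18.4120 − 16.6433) = 0.120 × 1.7687 = 0.2122 W/m².
CH₄: 0.036 × (√1994 − √739) = 0.036 × (44.6542 − 27.1846) = 0.036 × 17.4696 = 0.6289 W/m².
Total ΔF = 2.3290 + 0.2122 + 0.6289 = 3.1701 W/m².

ΔF = 3.17 W/m²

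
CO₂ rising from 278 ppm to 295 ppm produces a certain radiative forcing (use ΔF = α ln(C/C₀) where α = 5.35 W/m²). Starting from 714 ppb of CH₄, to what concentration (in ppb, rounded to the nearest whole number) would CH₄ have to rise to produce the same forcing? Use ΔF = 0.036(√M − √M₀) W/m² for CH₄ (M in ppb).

CO₂ forcing: 5.35 × ln(295/278) = 5.35 × 0.059354 = 0.31754 W/m².
Set 0.036(√M − √714) = 0.31754: √M = 0.31754/0.036 + √714 = 8.8206 + 26.7208 = 35.5414.
M = (35.5414)² = 1263.19 ppb.

M ≈ 1263 ppb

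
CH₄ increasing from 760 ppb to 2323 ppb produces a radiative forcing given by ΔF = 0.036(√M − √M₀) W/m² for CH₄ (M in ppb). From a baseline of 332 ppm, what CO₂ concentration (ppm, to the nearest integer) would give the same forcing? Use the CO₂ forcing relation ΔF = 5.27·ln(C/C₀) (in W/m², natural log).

CH₄ forcing: 0.036 × (√2323 − √760) = 0.036 × (48.1975 − 27.5681) = 0.036 × 20.6294 = 0.74266 W/m².
Set 5.27 ln(C/332) = 0.74266: ln(C/332) = 0.74266/5.27 = 0.14092, so C = 332 × e^0.14092 = 332 × 1.15133 = 382.24 ppm.

C ≈ 382 ppm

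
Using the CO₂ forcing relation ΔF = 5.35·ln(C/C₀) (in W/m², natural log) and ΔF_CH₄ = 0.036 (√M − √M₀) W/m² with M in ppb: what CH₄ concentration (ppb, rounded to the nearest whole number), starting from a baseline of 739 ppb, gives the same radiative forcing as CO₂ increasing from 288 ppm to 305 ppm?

M ≈ 1275 ppb

CO₂ forcing: 5.35 × ln(305/288) = 5.35 × 0.057351 = 0.30683 W/m².
Set 0.036(√M − √739) = 0.30683: √M = 0.30683/0.036 + √739 = 8.5231 + 27.1846 = 35.7077.
M = (35.7077)² = 1275.04 ppb.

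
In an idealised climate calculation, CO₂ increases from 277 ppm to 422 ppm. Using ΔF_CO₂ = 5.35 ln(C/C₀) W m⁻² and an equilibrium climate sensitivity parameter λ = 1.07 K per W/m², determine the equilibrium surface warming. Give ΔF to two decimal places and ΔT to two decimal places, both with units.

CO₂: 5.35 × ln(422/277) = 5.35 × ln(1.52347) = 5.35 × 0.42099 = 2.2523 W/m².
ΔT = λ ΔF = 1.07 × 2.25 = 2.4075 K.

ΔF = 2.25 W/m²; ΔT = 2.41 K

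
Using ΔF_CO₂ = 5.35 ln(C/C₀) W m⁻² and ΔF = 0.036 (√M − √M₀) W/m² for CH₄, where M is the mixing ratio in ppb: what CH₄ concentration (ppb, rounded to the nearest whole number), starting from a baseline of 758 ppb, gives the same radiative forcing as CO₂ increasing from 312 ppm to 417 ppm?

CO₂ forcing: 5.35 × ln(417/312) = 5.35 × 0.290083 = 1.55194 W/m².
Set 0.036(√M − √758) = 1.55194: √M = 1.55194/0.036 + √758 = 43.1094 + 27.5318 = 70.6412.
M = (70.6412)² = 4990.18 ppb.

M ≈ 4990 ppb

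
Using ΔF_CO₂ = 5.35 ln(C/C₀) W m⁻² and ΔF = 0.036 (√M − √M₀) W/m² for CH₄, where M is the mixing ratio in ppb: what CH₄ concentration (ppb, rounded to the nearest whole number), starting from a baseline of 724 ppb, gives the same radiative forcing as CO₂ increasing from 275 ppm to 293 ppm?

M ≈ 1320 ppb

CO₂ forcing: 5.35 × ln(293/275) = 5.35 × 0.063402 = 0.33920 W/m².
Set 0.036(√M − √724) = 0.33920: √M = 0.33920/0.036 + √724 = 9.4222 + 26.9072 = 36.3294.
M = (36.3294)² = 1319.83 ppb.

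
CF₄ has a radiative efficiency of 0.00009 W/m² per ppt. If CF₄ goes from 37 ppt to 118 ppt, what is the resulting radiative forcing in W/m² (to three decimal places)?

ΔF = 0.007 W/m²

CF₄: ΔF = 0.00009 × (118 − 37) = 0.00009 × 81 = 0.0073 W/m².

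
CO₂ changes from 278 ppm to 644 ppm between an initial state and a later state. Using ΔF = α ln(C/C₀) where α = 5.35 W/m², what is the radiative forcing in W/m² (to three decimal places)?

CO₂ absorption bands are partially saturated, so forcing scales with the logarithm of the concentration ratio.
CO₂: 5.35 × ln(644/278) = 5.35 × ln(2.31655) = 5.35 × 0.84008 = 4.4944 W/m².

ΔF = 4.494 W/m²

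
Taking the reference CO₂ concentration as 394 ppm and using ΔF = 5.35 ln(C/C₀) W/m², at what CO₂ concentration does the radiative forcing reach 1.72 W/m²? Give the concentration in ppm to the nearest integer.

C ≈ 543 ppm

Set 5.35 ln(C/394) = 1.72, so ln(C/394) = 1.72/5.35 = 0.32150.
Then C/394 = e^0.32150 = 1.37920, giving C = 394 × 1.37920 = 543.40 ppm.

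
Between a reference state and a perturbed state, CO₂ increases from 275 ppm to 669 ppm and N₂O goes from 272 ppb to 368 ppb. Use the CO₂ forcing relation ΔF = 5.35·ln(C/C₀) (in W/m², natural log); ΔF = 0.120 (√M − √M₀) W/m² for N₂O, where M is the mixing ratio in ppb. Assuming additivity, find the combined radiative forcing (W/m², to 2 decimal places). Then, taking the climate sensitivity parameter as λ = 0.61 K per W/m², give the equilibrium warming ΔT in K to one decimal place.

ΔF = 5.08 W/m²; ΔT = 3.1 K

CO₂: 5.35 × ln(669/275) = 5.35 × ln(2.43273) = 5.35 × 0.88901 = 4.7562 W/m².
N₂O: 0.120 × (√368 − √272) = 0.120 × (19.1833 − 16.4924) = 0.120 × 2.6909 = 0.3229 W/m².
Total ΔF = 4.7562 + 0.3229 = 5.0791 W/m².
ΔT = λ ΔF = 0.61 × 5.08 = 3.0988 K.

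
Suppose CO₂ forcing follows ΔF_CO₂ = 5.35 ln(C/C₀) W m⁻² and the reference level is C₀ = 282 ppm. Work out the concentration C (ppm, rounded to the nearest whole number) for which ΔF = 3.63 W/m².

Set 5.35 ln(C/282) = 3.63, so ln(C/282) = 3.63/5.35 = 0.67850.
Then C/282 = e^0.67850 = 1.97092, giving C = 282 × 1.97092 = 555.80 ppm.

C ≈ 556 ppm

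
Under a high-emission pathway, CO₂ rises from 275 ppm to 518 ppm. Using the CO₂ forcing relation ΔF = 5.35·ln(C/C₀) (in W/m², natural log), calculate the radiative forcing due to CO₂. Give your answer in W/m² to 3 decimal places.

ΔF = 3.388 W/m²

CO₂: 5.35 × ln(518/275) = 5.35 × ln(1.88364) = 5.35 × 0.63321 = 3.3877 W/m².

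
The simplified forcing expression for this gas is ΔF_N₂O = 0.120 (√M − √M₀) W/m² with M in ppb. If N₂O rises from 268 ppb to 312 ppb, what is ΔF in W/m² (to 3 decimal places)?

N₂O: 0.120 × (√312 − √268) = 0.120 × (17.6635 − 16.3707) = 0.120 × 1.2928 = 0.1551 W/m².

ΔF = 0.155 W/m²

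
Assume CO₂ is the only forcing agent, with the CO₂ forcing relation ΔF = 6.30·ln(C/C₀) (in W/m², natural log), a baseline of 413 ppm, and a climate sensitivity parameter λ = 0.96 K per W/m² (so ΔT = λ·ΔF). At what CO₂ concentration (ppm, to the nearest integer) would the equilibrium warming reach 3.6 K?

C ≈ 749 ppm

Required forcing: ΔF = ΔT/λ = 3.6/0.96 = 3.7500 W/m².
Then ln(C/413) = ΔF/6.30 = 3.7500/6.30 = 0.59524.
So C = 413 × e^0.59524 = 413 × 1.81347 = 748.96 ppm.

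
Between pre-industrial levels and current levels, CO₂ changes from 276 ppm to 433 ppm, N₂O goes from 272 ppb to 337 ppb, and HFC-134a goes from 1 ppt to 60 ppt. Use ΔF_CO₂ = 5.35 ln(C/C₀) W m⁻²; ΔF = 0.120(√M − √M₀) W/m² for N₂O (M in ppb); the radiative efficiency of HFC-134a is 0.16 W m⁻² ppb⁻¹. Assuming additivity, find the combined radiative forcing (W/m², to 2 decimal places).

ΔF = 2.64 W/m²

CO₂: 5.35 × ln(433/276) = 5.35 × ln(1.56884) = 5.35 × 0.45034 = 2.4093 W/m².
N₂O: 0.120 × (√337 − √272) = 0.120 × (18.3576 − 16.4924) = 0.120 × 1.8652 = 0.2238 W/m².
HFC-134a: Δ = 60 − 1 = 59 ppt = 0.059 ppb; ΔF = 0.16 × 0.059 = 0.0094 W/m².
Total ΔF = 2.4093 + 0.2238 + 0.0094 = 2.6425 W/m².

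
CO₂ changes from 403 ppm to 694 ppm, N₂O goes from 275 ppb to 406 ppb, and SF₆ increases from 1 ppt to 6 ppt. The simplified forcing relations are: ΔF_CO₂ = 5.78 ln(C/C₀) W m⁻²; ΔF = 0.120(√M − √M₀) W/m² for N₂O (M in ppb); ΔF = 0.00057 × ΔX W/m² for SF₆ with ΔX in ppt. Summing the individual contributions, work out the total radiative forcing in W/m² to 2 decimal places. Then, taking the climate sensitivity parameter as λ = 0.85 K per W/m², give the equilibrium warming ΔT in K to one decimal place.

CO₂: 5.78 × ln(694/403) = 5.78 × ln(1.72208) = 5.78 × 0.54353 = 3.1416 W/m².
N₂O: 0.120 × (√406 − √275) = 0.120 × (20.1494 − 16.5831) = 0.120 × 3.5663 = 0.4280 W/m².
SF₆: ΔF = 0.00057 × (6 − 1) = 0.00057 × 5 = 0.0029 W/m².
Total ΔF = 3.1416 + 0.4280 + 0.0029 = 3.5725 W/m².
ΔT = λ ΔF = 0.85 × 3.57 = 3.0345 K.

ΔF = 3.57 W/m²; ΔT = 3.0 K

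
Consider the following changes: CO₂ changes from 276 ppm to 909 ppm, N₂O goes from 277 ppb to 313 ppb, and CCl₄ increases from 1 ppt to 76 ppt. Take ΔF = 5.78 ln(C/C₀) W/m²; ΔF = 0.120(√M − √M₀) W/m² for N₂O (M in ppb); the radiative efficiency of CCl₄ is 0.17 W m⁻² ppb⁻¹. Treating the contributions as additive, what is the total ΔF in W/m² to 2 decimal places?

ΔF = 7.03 W/m²

CO₂: 5.78 × ln(909/276) = 5.78 × ln(3.29348) = 5.78 × 1.19194 = 6.8894 W/m².
N₂O: 0.120 × (√313 − √277) = 0.120 × (17.6918 − 16.6433) = 0.120 × 1.0485 = 0.1258 W/m².
CCl₄: Δ = 76 − 1 = 75 ppt = 0.075 ppb; ΔF = 0.17 × 0.075 = 0.0128 W/m².
Total ΔF = 6.8894 + 0.1258 + 0.0128 = 7.0280 W/m².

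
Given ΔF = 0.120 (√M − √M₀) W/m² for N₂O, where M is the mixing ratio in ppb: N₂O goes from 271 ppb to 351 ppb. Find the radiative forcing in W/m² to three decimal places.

N₂O: 0.120 × (√351 − √271) = 0.120 × (18.7350 − 16.4621) = 0.120 × 2.2729 = 0.2727 W/m².

ΔF = 0.273 W/m²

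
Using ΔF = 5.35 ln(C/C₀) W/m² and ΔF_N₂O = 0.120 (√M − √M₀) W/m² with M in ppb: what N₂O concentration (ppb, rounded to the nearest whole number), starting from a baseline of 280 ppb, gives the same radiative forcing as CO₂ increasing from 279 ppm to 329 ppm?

CO₂ forcing: 5.35 × ln(329/279) = 5.35 × 0.164846 = 0.88193 W/m².
Set 0.120(√M − √280) = 0.88193: √M = 0.88193/0.120 + √280 = 7.3494 + 16.7332 = 24.0826.
M = (24.0826)² = 579.97 ppb.

M ≈ 580 ppb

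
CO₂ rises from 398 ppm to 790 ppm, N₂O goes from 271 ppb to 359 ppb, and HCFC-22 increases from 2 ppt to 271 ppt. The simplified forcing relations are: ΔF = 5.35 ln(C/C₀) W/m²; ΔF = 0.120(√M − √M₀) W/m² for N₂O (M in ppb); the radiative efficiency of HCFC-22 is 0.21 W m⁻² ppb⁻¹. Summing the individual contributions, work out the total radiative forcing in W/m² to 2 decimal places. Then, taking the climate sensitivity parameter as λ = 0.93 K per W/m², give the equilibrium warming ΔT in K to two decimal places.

ΔF = 4.02 W/m²; ΔT = 3.74 K

CO₂: 5.35 × ln(790/398) = 5.35 × ln(1.98492) = 5.35 × 0.68558 = 3.6679 W/m².
N₂O: 0.120 × (√359 − √271) = 0.120 × (18.9473 − 16.4621) = 0.120 × 2.4852 = 0.2982 W/m².
HCFC-22: Δ = 271 − 2 = 269 ppt = 0.269 ppb; ΔF = 0.21 × 0.269 = 0.0565 W/m².
Total ΔF = 3.6679 + 0.2982 + 0.0565 = 4.0226 W/m².
ΔT = λ ΔF = 0.93 × 4.02 = 3.7386 K.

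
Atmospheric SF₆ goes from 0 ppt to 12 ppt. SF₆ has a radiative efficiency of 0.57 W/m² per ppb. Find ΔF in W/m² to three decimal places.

SF₆: Δ = 12 − 0 = 12 ppt = 0.012 ppb; ΔF = 0.57 × 0.012 = 0.0068 W/m².

ΔF = 0.007 W/m²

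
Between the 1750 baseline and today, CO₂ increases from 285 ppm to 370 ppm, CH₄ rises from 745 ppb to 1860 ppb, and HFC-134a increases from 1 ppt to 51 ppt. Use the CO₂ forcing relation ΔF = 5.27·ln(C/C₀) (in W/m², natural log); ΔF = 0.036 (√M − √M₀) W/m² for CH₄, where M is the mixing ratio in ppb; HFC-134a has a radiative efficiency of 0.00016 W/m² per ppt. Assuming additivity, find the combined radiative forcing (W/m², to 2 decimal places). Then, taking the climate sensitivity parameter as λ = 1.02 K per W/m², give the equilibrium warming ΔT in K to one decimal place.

CO₂: 5.27 × ln(370/285) = 5.27 × ln(1.29825) = 5.27 × 0.26102 = 1.3756 W/m².
CH₄: 0.036 × (√1860 − √745) = 0.036 × (43.1277 − 27.2947) = 0.036 × 15.8330 = 0.5700 W/m².
HFC-134a: ΔF = 0.00016 × (51 − 1) = 0.00016 × 50 = 0.0080 W/m².
Total ΔF = 1.3756 + 0.5700 + 0.0080 = 1.9536 W/m².
ΔT = λ ΔF = 1.02 × 1.95 = 1.9890 K.

ΔF = 1.95 W/m²; ΔT = 2.0 K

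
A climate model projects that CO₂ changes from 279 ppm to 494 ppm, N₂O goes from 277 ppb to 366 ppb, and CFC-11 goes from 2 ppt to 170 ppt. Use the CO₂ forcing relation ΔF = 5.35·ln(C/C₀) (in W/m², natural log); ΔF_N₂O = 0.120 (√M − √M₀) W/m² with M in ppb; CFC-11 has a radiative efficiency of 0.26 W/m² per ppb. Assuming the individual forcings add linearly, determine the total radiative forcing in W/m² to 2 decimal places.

ΔF = 3.40 W/m²

CO₂: 5.35 × ln(494/279) = 5.35 × ln(1.77061) = 5.35 × 0.57132 = 3.0566 W/m².
N₂O: 0.120 × (√366 − √277) = 0.120 × (19.1311 − 16.6433) = 0.120 × 2.4878 = 0.2985 W/m².
CFC-11: Δ = 170 − 2 = 168 ppt = 0.168 ppb; ΔF = 0.26 × 0.168 = 0.0437 W/m².
Total ΔF = 3.0566 + 0.2985 + 0.0437 = 3.3988 W/m².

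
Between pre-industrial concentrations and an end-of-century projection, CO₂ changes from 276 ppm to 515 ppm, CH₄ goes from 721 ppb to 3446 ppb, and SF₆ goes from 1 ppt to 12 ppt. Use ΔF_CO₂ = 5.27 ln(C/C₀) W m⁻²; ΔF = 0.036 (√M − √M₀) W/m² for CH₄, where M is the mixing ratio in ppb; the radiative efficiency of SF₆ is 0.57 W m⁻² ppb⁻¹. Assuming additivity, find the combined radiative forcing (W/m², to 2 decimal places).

CO₂: 5.27 × ln(515/276) = 5.27 × ln(1.86594) = 5.27 × 0.62376 = 3.2872 W/m².
CH₄: 0.036 × (√3446 − √721) = 0.036 × (58.7026 − 26.8514) = 0.036 × 31.8512 = 1.1466 W/m².
SF₆: Δ = 12 − 1 = 11 ppt = 0.011 ppb; ΔF = 0.57 × 0.011 = 0.0063 W/m².
Total ΔF = 3.2872 + 1.1466 + 0.0063 = 4.4401 W/m².

ΔF = 4.44 W/m²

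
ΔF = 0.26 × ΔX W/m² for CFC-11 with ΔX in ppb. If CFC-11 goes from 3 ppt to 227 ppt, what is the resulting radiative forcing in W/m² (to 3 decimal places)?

ΔF = 0.058 W/m²

CFC-11: Δ = 227 − 3 = 224 ppt = 0.224 ppb; ΔF = 0.26 × 0.224 = 0.0582 W/m².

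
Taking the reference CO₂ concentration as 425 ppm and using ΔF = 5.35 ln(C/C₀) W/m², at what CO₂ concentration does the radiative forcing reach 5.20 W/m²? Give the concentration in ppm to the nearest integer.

Set 5.35 ln(C/425) = 5.20, so ln(C/425) = 5.20/5.35 = 0.97196.
Then C/425 = e^0.97196 = 2.64312, giving C = 425 × 2.64312 = 1123.33 ppm.

C ≈ 1123 ppm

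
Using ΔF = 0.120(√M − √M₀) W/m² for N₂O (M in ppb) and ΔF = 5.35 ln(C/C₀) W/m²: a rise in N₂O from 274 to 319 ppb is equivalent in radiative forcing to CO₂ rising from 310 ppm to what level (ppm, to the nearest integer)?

C ≈ 319 ppm

N₂O forcing: 0.120 × (√319 − √274) = 0.120 × (17.8606 − 16.5529) = 0.120 × 1.3077 = 0.15692 W/m².
Set 5.35 ln(C/310) = 0.15692: ln(C/310) = 0.15692/5.35 = 0.02933, so C = 310 × e^0.02933 = 310 × 1.02976 = 319.23 ppm.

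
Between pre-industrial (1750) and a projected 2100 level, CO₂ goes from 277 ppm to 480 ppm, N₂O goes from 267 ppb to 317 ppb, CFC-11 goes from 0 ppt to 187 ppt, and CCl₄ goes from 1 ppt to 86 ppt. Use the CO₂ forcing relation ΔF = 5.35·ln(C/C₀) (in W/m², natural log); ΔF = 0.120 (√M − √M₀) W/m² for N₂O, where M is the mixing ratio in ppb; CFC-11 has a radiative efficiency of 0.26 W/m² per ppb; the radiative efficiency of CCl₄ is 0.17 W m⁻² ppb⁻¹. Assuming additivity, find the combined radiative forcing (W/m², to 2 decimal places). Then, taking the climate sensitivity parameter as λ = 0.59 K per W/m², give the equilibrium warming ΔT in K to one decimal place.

CO₂: 5.35 × ln(480/277) = 5.35 × ln(1.73285) = 5.35 × 0.54977 = 2.9413 W/m².
N₂O: 0.120 × (√317 − √267) = 0.120 × (17.8045 − 16.3401) = 0.120 × 1.4644 = 0.1757 W/m².
CFC-11: Δ = 187 − 0 = 187 ppt = 0.187 ppb; ΔF = 0.26 × 0.187 = 0.0486 W/m².
CCl₄: Δ = 86 − 1 = 85 ppt = 0.085 ppb; ΔF = 0.17 × 0.085 = 0.0145 W/m².
Total ΔF = 2.9413 + 0.1757 + 0.0486 + 0.0145 = 3.1801 W/m².
ΔT = λ ΔF = 0.59 × 3.18 = 1.8762 K.

ΔF = 3.18 W/m²; ΔT = 1.9 K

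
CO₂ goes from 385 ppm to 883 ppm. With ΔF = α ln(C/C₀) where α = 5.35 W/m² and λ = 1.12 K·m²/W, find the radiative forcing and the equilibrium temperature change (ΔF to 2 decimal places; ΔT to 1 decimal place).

CO₂: 5.35 × ln(883/385) = 5.35 × ln(2.29351) = 5.35 × 0.83008 = 4.4409 W/m².
ΔT = λ ΔF = 1.12 × 4.44 = 4.9728 K.

ΔF = 4.44 W/m²; ΔT = 5.0 K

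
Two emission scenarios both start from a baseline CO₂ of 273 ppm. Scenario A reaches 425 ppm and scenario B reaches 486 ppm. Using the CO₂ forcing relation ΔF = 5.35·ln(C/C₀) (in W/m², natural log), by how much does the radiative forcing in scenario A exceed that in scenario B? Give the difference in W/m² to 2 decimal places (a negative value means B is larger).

ΔF_A = 5.35 ln(425/273) = 5.35 × 0.44262 = 2.3680 W/m².
ΔF_B = 5.35 ln(486/273) = 5.35 × 0.57674 = 3.0856 W/m².
Difference: 2.3680 − 3.0856 = -0.7176 W/m².

ΔF_A − ΔF_B = -0.72 W/m²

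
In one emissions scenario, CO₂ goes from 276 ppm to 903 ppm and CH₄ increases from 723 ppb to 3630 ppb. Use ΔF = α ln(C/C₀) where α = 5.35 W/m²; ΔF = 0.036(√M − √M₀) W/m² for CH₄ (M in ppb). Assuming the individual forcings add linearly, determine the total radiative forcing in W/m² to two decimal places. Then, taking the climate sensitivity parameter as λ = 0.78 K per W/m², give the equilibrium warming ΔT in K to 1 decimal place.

ΔF = 7.54 W/m²; ΔT = 5.9 K

CO₂: 5.35 × ln(903/276) = 5.35 × ln(3.27174) = 5.35 × 1.18532 = 6.3415 W/m².
CH₄: 0.036 × (√3630 − √723) = 0.036 × (60.2495 − 26.8887) = 0.036 × 33.3608 = 1.2010 W/m².
Total ΔF = 6.3415 + 1.2010 = 7.5425 W/m².
ΔT = λ ΔF = 0.78 × 7.54 = 5.8812 K.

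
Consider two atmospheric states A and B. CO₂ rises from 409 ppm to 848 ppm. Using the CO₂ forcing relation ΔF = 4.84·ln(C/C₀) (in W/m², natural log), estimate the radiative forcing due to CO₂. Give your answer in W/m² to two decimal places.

CO₂ absorption bands are partially saturated, so forcing scales with the logarithm of the concentration ratio.
CO₂: 4.84 × ln(848/409) = 4.84 × ln(2.07335) = 4.84 × 0.72917 = 3.5292 W/m².

ΔF = 3.53 W/m²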